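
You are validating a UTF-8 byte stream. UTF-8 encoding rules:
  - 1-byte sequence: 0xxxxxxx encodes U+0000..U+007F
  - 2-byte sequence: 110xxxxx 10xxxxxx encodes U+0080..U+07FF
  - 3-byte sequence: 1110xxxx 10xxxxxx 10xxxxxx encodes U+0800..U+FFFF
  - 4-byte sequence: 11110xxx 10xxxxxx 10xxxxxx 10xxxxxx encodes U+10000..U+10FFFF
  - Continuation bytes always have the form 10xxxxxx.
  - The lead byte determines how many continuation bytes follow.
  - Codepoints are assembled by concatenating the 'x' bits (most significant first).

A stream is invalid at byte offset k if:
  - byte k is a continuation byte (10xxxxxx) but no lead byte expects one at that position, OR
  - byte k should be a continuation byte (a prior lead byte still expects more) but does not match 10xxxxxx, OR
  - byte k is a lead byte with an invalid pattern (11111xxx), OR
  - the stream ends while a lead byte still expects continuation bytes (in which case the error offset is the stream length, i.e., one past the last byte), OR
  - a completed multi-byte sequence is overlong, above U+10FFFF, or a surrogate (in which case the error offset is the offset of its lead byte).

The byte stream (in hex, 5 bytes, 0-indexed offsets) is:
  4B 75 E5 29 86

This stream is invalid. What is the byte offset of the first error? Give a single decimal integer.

Answer: 3

Derivation:
Byte[0]=4B: 1-byte ASCII. cp=U+004B
Byte[1]=75: 1-byte ASCII. cp=U+0075
Byte[2]=E5: 3-byte lead, need 2 cont bytes. acc=0x5
Byte[3]=29: expected 10xxxxxx continuation. INVALID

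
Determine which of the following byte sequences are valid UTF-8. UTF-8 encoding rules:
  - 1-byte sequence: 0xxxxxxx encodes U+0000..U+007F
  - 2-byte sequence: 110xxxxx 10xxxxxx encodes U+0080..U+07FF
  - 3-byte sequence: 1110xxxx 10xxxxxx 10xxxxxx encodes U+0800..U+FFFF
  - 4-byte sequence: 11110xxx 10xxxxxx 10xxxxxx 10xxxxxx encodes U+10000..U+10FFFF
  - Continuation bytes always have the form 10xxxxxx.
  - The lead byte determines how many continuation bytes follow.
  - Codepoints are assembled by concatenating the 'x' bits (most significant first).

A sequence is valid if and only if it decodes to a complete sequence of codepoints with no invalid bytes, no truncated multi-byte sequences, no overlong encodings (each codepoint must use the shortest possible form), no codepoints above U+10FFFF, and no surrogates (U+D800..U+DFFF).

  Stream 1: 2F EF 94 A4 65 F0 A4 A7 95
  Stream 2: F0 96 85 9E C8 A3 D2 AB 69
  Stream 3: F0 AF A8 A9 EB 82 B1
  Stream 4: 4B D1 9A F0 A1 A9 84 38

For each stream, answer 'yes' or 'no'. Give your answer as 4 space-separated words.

Stream 1: decodes cleanly. VALID
Stream 2: decodes cleanly. VALID
Stream 3: decodes cleanly. VALID
Stream 4: decodes cleanly. VALID

Answer: yes yes yes yes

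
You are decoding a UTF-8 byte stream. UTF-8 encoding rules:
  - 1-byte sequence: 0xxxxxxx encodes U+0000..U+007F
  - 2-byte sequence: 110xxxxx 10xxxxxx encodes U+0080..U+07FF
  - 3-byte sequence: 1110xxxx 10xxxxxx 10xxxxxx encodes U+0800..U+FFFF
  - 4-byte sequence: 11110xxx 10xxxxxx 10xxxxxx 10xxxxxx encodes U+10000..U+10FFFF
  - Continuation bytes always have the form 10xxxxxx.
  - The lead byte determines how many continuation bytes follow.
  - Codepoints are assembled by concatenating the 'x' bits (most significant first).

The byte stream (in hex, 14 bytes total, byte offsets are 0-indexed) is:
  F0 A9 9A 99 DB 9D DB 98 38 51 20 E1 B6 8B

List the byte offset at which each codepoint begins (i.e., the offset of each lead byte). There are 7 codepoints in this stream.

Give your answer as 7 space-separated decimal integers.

Answer: 0 4 6 8 9 10 11

Derivation:
Byte[0]=F0: 4-byte lead, need 3 cont bytes. acc=0x0
Byte[1]=A9: continuation. acc=(acc<<6)|0x29=0x29
Byte[2]=9A: continuation. acc=(acc<<6)|0x1A=0xA5A
Byte[3]=99: continuation. acc=(acc<<6)|0x19=0x29699
Completed: cp=U+29699 (starts at byte 0)
Byte[4]=DB: 2-byte lead, need 1 cont bytes. acc=0x1B
Byte[5]=9D: continuation. acc=(acc<<6)|0x1D=0x6DD
Completed: cp=U+06DD (starts at byte 4)
Byte[6]=DB: 2-byte lead, need 1 cont bytes. acc=0x1B
Byte[7]=98: continuation. acc=(acc<<6)|0x18=0x6D8
Completed: cp=U+06D8 (starts at byte 6)
Byte[8]=38: 1-byte ASCII. cp=U+0038
Byte[9]=51: 1-byte ASCII. cp=U+0051
Byte[10]=20: 1-byte ASCII. cp=U+0020
Byte[11]=E1: 3-byte lead, need 2 cont bytes. acc=0x1
Byte[12]=B6: continuation. acc=(acc<<6)|0x36=0x76
Byte[13]=8B: continuation. acc=(acc<<6)|0x0B=0x1D8B
Completed: cp=U+1D8B (starts at byte 11)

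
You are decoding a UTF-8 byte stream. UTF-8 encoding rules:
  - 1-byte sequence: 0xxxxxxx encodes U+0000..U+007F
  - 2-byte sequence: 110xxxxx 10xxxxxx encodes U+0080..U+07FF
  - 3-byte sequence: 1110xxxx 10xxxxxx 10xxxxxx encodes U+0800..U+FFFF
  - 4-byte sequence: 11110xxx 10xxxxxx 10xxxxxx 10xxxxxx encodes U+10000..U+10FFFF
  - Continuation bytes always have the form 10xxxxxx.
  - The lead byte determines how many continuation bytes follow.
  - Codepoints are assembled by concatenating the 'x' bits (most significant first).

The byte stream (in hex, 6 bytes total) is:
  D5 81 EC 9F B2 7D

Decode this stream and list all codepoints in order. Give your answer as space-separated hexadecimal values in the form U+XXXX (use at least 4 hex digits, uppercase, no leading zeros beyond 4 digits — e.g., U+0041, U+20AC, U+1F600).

Answer: U+0541 U+C7F2 U+007D

Derivation:
Byte[0]=D5: 2-byte lead, need 1 cont bytes. acc=0x15
Byte[1]=81: continuation. acc=(acc<<6)|0x01=0x541
Completed: cp=U+0541 (starts at byte 0)
Byte[2]=EC: 3-byte lead, need 2 cont bytes. acc=0xC
Byte[3]=9F: continuation. acc=(acc<<6)|0x1F=0x31F
Byte[4]=B2: continuation. acc=(acc<<6)|0x32=0xC7F2
Completed: cp=U+C7F2 (starts at byte 2)
Byte[5]=7D: 1-byte ASCII. cp=U+007D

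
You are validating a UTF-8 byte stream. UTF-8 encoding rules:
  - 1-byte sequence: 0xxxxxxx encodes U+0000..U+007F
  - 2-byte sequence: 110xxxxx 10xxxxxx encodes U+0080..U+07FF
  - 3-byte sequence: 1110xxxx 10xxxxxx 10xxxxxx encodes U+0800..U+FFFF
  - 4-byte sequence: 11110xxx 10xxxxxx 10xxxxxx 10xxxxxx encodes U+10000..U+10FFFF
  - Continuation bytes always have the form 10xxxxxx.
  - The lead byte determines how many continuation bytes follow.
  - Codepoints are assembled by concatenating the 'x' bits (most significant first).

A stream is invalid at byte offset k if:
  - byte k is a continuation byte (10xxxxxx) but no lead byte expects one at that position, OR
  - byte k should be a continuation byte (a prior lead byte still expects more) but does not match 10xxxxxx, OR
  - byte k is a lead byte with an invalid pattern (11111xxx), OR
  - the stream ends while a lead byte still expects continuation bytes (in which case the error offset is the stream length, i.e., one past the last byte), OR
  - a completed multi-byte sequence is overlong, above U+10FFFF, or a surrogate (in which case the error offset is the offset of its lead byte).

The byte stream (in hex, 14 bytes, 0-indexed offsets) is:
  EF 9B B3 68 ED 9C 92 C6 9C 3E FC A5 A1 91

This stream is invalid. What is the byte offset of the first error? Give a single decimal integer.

Byte[0]=EF: 3-byte lead, need 2 cont bytes. acc=0xF
Byte[1]=9B: continuation. acc=(acc<<6)|0x1B=0x3DB
Byte[2]=B3: continuation. acc=(acc<<6)|0x33=0xF6F3
Completed: cp=U+F6F3 (starts at byte 0)
Byte[3]=68: 1-byte ASCII. cp=U+0068
Byte[4]=ED: 3-byte lead, need 2 cont bytes. acc=0xD
Byte[5]=9C: continuation. acc=(acc<<6)|0x1C=0x35C
Byte[6]=92: continuation. acc=(acc<<6)|0x12=0xD712
Completed: cp=U+D712 (starts at byte 4)
Byte[7]=C6: 2-byte lead, need 1 cont bytes. acc=0x6
Byte[8]=9C: continuation. acc=(acc<<6)|0x1C=0x19C
Completed: cp=U+019C (starts at byte 7)
Byte[9]=3E: 1-byte ASCII. cp=U+003E
Byte[10]=FC: INVALID lead byte (not 0xxx/110x/1110/11110)

Answer: 10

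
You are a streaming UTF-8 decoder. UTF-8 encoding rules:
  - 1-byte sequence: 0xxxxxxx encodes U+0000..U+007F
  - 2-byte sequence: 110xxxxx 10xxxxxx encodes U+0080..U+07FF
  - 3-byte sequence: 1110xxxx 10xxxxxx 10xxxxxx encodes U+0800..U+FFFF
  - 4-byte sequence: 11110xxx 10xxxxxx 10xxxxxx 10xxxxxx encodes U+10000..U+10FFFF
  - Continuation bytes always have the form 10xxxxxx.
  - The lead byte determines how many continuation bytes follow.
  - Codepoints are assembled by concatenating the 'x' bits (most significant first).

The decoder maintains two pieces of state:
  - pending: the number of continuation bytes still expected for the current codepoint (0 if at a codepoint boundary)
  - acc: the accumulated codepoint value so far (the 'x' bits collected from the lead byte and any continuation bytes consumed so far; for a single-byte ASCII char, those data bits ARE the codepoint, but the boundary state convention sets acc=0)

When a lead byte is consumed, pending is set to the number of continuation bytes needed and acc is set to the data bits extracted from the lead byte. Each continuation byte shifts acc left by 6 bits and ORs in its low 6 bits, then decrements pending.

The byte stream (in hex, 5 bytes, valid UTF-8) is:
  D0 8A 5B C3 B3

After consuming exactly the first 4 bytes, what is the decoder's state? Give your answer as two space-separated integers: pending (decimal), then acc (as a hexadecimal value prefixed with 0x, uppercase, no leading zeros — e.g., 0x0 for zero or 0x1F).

Answer: 1 0x3

Derivation:
Byte[0]=D0: 2-byte lead. pending=1, acc=0x10
Byte[1]=8A: continuation. acc=(acc<<6)|0x0A=0x40A, pending=0
Byte[2]=5B: 1-byte. pending=0, acc=0x0
Byte[3]=C3: 2-byte lead. pending=1, acc=0x3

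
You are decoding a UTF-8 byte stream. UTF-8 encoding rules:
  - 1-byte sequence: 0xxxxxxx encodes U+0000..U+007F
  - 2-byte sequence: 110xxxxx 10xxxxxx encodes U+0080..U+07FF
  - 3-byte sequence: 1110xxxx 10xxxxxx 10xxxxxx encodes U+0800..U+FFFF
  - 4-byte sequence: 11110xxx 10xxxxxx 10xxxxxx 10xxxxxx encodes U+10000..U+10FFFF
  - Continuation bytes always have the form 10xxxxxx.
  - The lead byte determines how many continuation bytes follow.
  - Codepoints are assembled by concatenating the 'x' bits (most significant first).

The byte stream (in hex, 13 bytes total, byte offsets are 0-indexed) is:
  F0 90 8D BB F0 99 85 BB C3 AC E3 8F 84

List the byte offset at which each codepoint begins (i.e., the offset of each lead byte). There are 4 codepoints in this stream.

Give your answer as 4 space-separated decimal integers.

Answer: 0 4 8 10

Derivation:
Byte[0]=F0: 4-byte lead, need 3 cont bytes. acc=0x0
Byte[1]=90: continuation. acc=(acc<<6)|0x10=0x10
Byte[2]=8D: continuation. acc=(acc<<6)|0x0D=0x40D
Byte[3]=BB: continuation. acc=(acc<<6)|0x3B=0x1037B
Completed: cp=U+1037B (starts at byte 0)
Byte[4]=F0: 4-byte lead, need 3 cont bytes. acc=0x0
Byte[5]=99: continuation. acc=(acc<<6)|0x19=0x19
Byte[6]=85: continuation. acc=(acc<<6)|0x05=0x645
Byte[7]=BB: continuation. acc=(acc<<6)|0x3B=0x1917B
Completed: cp=U+1917B (starts at byte 4)
Byte[8]=C3: 2-byte lead, need 1 cont bytes. acc=0x3
Byte[9]=AC: continuation. acc=(acc<<6)|0x2C=0xEC
Completed: cp=U+00EC (starts at byte 8)
Byte[10]=E3: 3-byte lead, need 2 cont bytes. acc=0x3
Byte[11]=8F: continuation. acc=(acc<<6)|0x0F=0xCF
Byte[12]=84: continuation. acc=(acc<<6)|0x04=0x33C4
Completed: cp=U+33C4 (starts at byte 10)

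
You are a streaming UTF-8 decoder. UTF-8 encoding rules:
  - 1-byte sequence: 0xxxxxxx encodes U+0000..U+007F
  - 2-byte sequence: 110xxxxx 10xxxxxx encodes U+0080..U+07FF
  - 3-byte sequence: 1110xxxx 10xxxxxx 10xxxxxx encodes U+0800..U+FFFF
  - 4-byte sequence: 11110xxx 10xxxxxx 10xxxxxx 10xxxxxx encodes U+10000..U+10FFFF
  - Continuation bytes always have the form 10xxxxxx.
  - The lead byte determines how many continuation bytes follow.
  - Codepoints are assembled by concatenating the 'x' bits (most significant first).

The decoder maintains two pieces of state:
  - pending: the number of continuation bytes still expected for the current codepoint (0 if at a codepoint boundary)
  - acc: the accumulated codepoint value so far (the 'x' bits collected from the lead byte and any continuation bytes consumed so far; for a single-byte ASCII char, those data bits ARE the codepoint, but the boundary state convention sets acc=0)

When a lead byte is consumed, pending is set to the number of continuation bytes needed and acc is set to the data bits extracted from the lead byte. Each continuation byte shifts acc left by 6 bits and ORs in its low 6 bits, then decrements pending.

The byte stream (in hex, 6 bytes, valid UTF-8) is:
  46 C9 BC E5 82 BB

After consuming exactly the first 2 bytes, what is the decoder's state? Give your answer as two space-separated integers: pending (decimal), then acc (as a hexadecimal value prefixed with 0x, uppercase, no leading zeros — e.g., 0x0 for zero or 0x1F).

Answer: 1 0x9

Derivation:
Byte[0]=46: 1-byte. pending=0, acc=0x0
Byte[1]=C9: 2-byte lead. pending=1, acc=0x9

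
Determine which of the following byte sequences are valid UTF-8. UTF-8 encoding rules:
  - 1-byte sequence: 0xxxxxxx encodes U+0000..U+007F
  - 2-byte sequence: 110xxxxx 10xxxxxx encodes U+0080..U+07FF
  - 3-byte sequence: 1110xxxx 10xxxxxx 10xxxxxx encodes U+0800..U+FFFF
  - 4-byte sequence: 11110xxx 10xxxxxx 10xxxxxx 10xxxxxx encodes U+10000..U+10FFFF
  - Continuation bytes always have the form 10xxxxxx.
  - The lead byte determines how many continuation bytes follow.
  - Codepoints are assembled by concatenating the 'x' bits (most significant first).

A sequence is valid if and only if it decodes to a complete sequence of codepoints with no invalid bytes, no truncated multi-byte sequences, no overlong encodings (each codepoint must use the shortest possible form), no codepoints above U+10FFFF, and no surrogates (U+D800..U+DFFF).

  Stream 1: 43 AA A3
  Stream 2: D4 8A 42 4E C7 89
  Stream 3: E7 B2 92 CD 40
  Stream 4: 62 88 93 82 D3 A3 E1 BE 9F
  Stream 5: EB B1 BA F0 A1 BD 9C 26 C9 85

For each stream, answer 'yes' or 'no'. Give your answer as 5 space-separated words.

Answer: no yes no no yes

Derivation:
Stream 1: error at byte offset 1. INVALID
Stream 2: decodes cleanly. VALID
Stream 3: error at byte offset 4. INVALID
Stream 4: error at byte offset 1. INVALID
Stream 5: decodes cleanly. VALID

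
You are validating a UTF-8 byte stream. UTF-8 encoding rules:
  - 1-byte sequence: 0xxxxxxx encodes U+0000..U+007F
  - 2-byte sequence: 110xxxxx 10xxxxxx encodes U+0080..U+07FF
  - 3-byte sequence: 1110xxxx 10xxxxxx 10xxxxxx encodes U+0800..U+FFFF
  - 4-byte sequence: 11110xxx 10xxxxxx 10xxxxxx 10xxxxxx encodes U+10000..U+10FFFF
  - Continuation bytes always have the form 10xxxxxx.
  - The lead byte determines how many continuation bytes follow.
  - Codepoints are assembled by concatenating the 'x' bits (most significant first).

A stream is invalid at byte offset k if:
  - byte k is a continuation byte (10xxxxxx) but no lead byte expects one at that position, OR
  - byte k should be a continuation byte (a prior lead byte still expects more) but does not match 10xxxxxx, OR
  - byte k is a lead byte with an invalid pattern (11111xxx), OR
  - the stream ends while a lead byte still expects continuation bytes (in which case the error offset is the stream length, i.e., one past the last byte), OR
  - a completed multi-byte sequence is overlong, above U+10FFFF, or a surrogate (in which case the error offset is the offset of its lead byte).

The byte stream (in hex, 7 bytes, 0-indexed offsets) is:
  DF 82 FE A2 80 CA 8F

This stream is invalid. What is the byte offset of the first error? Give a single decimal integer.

Byte[0]=DF: 2-byte lead, need 1 cont bytes. acc=0x1F
Byte[1]=82: continuation. acc=(acc<<6)|0x02=0x7C2
Completed: cp=U+07C2 (starts at byte 0)
Byte[2]=FE: INVALID lead byte (not 0xxx/110x/1110/11110)

Answer: 2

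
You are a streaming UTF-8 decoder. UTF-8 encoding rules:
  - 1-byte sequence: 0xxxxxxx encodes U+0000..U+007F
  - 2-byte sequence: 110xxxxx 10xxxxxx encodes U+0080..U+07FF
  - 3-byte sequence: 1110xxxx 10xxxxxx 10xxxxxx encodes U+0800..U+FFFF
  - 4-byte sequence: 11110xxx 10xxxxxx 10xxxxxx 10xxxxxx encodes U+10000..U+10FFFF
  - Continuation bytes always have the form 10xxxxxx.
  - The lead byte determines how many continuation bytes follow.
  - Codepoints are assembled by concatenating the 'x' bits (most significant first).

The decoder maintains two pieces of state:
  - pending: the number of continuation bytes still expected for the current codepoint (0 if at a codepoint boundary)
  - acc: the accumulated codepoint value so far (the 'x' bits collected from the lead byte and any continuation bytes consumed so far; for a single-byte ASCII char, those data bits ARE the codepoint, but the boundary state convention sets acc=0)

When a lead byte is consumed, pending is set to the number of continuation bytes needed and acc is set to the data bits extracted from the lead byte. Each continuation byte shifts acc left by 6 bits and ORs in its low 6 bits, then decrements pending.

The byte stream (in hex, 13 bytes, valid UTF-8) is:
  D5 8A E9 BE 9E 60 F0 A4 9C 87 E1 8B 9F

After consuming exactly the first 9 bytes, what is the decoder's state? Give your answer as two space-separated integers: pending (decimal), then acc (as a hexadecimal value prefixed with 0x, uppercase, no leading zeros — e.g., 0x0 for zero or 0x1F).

Byte[0]=D5: 2-byte lead. pending=1, acc=0x15
Byte[1]=8A: continuation. acc=(acc<<6)|0x0A=0x54A, pending=0
Byte[2]=E9: 3-byte lead. pending=2, acc=0x9
Byte[3]=BE: continuation. acc=(acc<<6)|0x3E=0x27E, pending=1
Byte[4]=9E: continuation. acc=(acc<<6)|0x1E=0x9F9E, pending=0
Byte[5]=60: 1-byte. pending=0, acc=0x0
Byte[6]=F0: 4-byte lead. pending=3, acc=0x0
Byte[7]=A4: continuation. acc=(acc<<6)|0x24=0x24, pending=2
Byte[8]=9C: continuation. acc=(acc<<6)|0x1C=0x91C, pending=1

Answer: 1 0x91C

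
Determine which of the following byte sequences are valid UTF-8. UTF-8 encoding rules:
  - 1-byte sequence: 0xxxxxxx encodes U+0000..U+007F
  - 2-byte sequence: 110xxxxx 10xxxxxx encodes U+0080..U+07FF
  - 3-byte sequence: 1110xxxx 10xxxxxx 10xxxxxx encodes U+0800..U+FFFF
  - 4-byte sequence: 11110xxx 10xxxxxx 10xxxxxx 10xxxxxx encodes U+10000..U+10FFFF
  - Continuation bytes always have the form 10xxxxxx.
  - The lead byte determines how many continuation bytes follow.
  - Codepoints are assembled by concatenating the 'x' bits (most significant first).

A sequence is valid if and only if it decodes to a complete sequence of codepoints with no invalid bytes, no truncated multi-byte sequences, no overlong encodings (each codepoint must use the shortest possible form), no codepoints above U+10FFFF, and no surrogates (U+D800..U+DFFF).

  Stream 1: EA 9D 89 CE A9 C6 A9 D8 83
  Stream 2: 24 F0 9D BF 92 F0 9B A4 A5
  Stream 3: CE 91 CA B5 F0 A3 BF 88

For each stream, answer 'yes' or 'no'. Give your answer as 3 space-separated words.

Stream 1: decodes cleanly. VALID
Stream 2: decodes cleanly. VALID
Stream 3: decodes cleanly. VALID

Answer: yes yes yes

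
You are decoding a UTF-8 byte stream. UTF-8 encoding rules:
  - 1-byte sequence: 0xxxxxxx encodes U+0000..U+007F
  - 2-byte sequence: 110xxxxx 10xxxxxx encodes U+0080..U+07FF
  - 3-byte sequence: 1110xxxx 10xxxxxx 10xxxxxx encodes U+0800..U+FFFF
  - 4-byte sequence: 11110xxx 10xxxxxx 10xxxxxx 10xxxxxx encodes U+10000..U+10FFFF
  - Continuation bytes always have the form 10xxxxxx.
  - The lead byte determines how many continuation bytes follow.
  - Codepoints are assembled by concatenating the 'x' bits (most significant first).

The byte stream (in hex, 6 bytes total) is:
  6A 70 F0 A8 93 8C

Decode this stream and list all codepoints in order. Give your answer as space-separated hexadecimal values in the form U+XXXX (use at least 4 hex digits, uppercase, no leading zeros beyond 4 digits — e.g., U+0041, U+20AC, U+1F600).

Byte[0]=6A: 1-byte ASCII. cp=U+006A
Byte[1]=70: 1-byte ASCII. cp=U+0070
Byte[2]=F0: 4-byte lead, need 3 cont bytes. acc=0x0
Byte[3]=A8: continuation. acc=(acc<<6)|0x28=0x28
Byte[4]=93: continuation. acc=(acc<<6)|0x13=0xA13
Byte[5]=8C: continuation. acc=(acc<<6)|0x0C=0x284CC
Completed: cp=U+284CC (starts at byte 2)

Answer: U+006A U+0070 U+284CC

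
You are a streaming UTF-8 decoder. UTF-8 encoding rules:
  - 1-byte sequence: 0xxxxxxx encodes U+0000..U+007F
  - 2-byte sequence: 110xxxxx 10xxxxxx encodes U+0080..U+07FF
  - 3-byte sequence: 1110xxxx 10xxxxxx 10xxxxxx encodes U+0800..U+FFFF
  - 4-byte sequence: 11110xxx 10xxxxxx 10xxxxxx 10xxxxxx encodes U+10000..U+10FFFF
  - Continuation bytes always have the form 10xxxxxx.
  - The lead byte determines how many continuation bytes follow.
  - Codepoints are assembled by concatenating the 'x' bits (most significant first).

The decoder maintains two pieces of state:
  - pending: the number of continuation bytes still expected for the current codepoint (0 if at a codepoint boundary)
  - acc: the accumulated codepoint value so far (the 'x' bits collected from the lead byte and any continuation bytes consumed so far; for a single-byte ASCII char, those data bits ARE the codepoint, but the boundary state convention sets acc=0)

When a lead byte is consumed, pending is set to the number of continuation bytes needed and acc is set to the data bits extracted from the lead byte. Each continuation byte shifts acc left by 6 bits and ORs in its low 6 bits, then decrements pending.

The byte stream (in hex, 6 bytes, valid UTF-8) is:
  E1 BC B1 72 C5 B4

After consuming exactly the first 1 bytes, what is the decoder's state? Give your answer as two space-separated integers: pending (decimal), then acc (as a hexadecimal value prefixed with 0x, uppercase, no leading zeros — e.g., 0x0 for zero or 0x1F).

Answer: 2 0x1

Derivation:
Byte[0]=E1: 3-byte lead. pending=2, acc=0x1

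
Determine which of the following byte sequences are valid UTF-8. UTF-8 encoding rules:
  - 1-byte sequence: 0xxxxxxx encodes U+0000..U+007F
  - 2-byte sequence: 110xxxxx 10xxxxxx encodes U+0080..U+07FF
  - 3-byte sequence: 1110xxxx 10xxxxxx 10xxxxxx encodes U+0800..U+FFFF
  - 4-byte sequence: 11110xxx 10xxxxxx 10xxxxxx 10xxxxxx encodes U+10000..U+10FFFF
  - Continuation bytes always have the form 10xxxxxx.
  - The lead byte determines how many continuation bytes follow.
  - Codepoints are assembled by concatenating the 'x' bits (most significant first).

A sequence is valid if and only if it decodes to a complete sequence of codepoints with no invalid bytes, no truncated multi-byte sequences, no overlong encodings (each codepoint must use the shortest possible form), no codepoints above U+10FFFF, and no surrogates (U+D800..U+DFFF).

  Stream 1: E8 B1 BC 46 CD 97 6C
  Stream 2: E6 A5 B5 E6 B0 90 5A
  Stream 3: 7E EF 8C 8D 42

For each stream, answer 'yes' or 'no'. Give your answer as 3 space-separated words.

Answer: yes yes yes

Derivation:
Stream 1: decodes cleanly. VALID
Stream 2: decodes cleanly. VALID
Stream 3: decodes cleanly. VALID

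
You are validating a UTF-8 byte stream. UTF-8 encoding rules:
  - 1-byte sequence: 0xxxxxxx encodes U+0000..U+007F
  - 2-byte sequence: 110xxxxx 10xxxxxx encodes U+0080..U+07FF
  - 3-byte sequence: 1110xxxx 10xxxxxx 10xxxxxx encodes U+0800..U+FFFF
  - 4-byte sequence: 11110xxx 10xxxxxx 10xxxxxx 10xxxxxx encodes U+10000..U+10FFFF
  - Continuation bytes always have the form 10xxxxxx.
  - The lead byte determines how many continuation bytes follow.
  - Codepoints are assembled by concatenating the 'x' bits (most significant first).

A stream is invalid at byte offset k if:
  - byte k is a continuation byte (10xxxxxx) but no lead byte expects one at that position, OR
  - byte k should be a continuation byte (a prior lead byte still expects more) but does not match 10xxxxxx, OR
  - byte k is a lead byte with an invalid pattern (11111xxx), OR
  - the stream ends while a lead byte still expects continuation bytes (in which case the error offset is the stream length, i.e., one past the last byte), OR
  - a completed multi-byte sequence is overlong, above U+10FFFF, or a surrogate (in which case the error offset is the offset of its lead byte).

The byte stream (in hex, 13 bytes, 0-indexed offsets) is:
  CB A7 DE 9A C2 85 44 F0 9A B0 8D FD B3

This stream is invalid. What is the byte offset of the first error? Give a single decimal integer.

Byte[0]=CB: 2-byte lead, need 1 cont bytes. acc=0xB
Byte[1]=A7: continuation. acc=(acc<<6)|0x27=0x2E7
Completed: cp=U+02E7 (starts at byte 0)
Byte[2]=DE: 2-byte lead, need 1 cont bytes. acc=0x1E
Byte[3]=9A: continuation. acc=(acc<<6)|0x1A=0x79A
Completed: cp=U+079A (starts at byte 2)
Byte[4]=C2: 2-byte lead, need 1 cont bytes. acc=0x2
Byte[5]=85: continuation. acc=(acc<<6)|0x05=0x85
Completed: cp=U+0085 (starts at byte 4)
Byte[6]=44: 1-byte ASCII. cp=U+0044
Byte[7]=F0: 4-byte lead, need 3 cont bytes. acc=0x0
Byte[8]=9A: continuation. acc=(acc<<6)|0x1A=0x1A
Byte[9]=B0: continuation. acc=(acc<<6)|0x30=0x6B0
Byte[10]=8D: continuation. acc=(acc<<6)|0x0D=0x1AC0D
Completed: cp=U+1AC0D (starts at byte 7)
Byte[11]=FD: INVALID lead byte (not 0xxx/110x/1110/11110)

Answer: 11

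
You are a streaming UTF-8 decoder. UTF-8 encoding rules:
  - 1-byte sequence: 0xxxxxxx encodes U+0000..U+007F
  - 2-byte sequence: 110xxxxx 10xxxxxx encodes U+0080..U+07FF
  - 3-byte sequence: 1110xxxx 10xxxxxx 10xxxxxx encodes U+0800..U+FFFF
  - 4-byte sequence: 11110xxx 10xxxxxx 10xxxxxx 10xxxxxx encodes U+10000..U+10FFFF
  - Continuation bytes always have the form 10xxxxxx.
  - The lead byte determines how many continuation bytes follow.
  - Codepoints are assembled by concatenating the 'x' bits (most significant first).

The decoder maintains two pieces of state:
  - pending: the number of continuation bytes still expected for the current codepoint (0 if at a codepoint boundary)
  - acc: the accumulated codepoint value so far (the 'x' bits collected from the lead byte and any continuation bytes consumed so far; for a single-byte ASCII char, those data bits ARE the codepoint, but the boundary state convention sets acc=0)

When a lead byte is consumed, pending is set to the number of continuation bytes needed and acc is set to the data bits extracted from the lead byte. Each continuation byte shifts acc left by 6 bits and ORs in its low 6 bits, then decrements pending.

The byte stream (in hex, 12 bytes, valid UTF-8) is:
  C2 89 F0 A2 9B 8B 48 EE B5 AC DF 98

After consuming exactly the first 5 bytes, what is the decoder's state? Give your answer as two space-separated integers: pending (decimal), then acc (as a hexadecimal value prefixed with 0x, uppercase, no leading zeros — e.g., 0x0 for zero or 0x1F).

Byte[0]=C2: 2-byte lead. pending=1, acc=0x2
Byte[1]=89: continuation. acc=(acc<<6)|0x09=0x89, pending=0
Byte[2]=F0: 4-byte lead. pending=3, acc=0x0
Byte[3]=A2: continuation. acc=(acc<<6)|0x22=0x22, pending=2
Byte[4]=9B: continuation. acc=(acc<<6)|0x1B=0x89B, pending=1

Answer: 1 0x89B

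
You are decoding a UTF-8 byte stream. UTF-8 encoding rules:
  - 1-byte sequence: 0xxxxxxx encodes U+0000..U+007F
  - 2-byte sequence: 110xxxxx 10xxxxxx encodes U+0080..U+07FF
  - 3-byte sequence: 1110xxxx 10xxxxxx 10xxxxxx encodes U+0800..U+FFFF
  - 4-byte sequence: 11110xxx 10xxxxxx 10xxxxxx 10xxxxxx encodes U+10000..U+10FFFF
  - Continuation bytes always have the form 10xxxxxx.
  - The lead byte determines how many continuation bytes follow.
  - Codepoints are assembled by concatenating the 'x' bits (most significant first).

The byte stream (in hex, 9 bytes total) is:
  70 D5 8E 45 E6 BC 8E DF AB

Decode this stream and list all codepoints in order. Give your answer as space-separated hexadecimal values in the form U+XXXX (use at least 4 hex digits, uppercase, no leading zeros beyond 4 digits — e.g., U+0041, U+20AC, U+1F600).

Answer: U+0070 U+054E U+0045 U+6F0E U+07EB

Derivation:
Byte[0]=70: 1-byte ASCII. cp=U+0070
Byte[1]=D5: 2-byte lead, need 1 cont bytes. acc=0x15
Byte[2]=8E: continuation. acc=(acc<<6)|0x0E=0x54E
Completed: cp=U+054E (starts at byte 1)
Byte[3]=45: 1-byte ASCII. cp=U+0045
Byte[4]=E6: 3-byte lead, need 2 cont bytes. acc=0x6
Byte[5]=BC: continuation. acc=(acc<<6)|0x3C=0x1BC
Byte[6]=8E: continuation. acc=(acc<<6)|0x0E=0x6F0E
Completed: cp=U+6F0E (starts at byte 4)
Byte[7]=DF: 2-byte lead, need 1 cont bytes. acc=0x1F
Byte[8]=AB: continuation. acc=(acc<<6)|0x2B=0x7EB
Completed: cp=U+07EB (starts at byte 7)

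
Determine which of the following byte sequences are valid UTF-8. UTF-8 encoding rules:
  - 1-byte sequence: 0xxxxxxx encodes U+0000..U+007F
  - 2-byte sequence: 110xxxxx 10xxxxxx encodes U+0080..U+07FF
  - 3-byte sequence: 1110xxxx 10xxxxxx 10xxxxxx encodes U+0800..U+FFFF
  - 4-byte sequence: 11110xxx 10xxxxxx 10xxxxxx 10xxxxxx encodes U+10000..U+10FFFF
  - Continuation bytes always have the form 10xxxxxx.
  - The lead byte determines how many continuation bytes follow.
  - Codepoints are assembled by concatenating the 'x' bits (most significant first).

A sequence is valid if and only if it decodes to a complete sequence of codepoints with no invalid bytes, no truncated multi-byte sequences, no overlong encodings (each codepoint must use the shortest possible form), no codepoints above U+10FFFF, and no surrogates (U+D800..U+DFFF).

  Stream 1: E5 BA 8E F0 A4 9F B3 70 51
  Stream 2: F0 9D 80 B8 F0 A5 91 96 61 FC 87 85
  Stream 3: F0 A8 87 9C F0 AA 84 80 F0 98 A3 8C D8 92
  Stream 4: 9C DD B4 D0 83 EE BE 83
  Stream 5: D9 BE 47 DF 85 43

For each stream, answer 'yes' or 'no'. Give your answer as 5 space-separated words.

Answer: yes no yes no yes

Derivation:
Stream 1: decodes cleanly. VALID
Stream 2: error at byte offset 9. INVALID
Stream 3: decodes cleanly. VALID
Stream 4: error at byte offset 0. INVALID
Stream 5: decodes cleanly. VALID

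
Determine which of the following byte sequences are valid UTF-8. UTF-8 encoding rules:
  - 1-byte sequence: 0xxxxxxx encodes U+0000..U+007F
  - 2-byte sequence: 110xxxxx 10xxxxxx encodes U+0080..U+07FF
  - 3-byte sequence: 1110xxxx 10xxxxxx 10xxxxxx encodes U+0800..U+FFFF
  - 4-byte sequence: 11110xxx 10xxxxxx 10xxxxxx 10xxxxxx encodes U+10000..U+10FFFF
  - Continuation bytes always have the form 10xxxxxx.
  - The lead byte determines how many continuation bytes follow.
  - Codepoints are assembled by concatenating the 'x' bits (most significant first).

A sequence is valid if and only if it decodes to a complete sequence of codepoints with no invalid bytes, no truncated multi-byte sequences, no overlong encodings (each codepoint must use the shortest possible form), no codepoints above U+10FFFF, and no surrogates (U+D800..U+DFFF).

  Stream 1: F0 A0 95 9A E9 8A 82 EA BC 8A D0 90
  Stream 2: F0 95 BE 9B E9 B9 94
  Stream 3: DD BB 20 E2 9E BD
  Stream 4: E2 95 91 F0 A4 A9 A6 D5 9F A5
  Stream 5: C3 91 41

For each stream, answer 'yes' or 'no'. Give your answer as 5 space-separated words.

Stream 1: decodes cleanly. VALID
Stream 2: decodes cleanly. VALID
Stream 3: decodes cleanly. VALID
Stream 4: error at byte offset 9. INVALID
Stream 5: decodes cleanly. VALID

Answer: yes yes yes no yes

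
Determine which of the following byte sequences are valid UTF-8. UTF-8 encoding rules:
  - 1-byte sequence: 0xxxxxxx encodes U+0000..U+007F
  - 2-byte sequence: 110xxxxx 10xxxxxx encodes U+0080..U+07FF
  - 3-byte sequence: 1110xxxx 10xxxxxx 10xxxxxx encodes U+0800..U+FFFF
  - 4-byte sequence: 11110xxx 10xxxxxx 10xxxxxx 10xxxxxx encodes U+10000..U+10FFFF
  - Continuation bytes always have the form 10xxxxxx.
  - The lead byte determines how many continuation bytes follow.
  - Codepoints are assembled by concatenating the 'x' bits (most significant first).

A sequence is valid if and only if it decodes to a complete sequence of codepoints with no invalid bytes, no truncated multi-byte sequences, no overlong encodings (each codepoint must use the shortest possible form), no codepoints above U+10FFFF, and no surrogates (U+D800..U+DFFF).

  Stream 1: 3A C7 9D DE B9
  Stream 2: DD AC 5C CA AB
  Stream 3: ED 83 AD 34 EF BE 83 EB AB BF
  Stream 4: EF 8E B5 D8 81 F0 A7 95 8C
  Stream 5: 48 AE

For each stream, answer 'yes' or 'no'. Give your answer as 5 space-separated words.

Answer: yes yes yes yes no

Derivation:
Stream 1: decodes cleanly. VALID
Stream 2: decodes cleanly. VALID
Stream 3: decodes cleanly. VALID
Stream 4: decodes cleanly. VALID
Stream 5: error at byte offset 1. INVALID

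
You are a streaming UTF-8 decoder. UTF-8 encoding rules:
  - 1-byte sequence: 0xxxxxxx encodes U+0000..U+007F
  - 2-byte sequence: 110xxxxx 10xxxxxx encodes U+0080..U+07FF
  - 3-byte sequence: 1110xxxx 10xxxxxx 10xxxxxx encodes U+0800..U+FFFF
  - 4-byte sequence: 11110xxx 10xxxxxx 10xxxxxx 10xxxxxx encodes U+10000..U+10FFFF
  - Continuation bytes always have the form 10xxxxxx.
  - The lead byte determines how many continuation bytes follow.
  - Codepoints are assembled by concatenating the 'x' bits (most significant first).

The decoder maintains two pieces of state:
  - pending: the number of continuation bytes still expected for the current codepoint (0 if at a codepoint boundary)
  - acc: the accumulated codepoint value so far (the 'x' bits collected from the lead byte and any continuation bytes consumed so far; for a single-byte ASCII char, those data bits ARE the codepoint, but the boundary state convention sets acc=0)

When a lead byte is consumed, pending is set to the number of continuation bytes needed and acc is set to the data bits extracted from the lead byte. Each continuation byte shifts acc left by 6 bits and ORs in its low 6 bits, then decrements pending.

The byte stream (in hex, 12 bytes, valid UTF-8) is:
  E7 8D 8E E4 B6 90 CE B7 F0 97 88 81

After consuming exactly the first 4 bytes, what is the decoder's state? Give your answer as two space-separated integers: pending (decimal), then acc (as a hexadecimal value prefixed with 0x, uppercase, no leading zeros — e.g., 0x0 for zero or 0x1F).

Byte[0]=E7: 3-byte lead. pending=2, acc=0x7
Byte[1]=8D: continuation. acc=(acc<<6)|0x0D=0x1CD, pending=1
Byte[2]=8E: continuation. acc=(acc<<6)|0x0E=0x734E, pending=0
Byte[3]=E4: 3-byte lead. pending=2, acc=0x4

Answer: 2 0x4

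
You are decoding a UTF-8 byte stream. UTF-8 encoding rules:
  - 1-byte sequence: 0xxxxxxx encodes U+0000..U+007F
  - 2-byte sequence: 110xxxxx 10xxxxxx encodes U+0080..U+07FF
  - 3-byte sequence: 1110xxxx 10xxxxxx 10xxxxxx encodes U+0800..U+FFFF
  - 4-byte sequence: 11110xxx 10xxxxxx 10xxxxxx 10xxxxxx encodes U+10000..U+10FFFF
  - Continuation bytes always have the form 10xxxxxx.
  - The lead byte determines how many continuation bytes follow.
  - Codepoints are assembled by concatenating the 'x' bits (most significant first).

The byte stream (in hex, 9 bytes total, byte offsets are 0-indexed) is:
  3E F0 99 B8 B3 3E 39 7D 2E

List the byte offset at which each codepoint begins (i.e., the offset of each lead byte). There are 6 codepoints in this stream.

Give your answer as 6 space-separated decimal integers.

Byte[0]=3E: 1-byte ASCII. cp=U+003E
Byte[1]=F0: 4-byte lead, need 3 cont bytes. acc=0x0
Byte[2]=99: continuation. acc=(acc<<6)|0x19=0x19
Byte[3]=B8: continuation. acc=(acc<<6)|0x38=0x678
Byte[4]=B3: continuation. acc=(acc<<6)|0x33=0x19E33
Completed: cp=U+19E33 (starts at byte 1)
Byte[5]=3E: 1-byte ASCII. cp=U+003E
Byte[6]=39: 1-byte ASCII. cp=U+0039
Byte[7]=7D: 1-byte ASCII. cp=U+007D
Byte[8]=2E: 1-byte ASCII. cp=U+002E

Answer: 0 1 5 6 7 8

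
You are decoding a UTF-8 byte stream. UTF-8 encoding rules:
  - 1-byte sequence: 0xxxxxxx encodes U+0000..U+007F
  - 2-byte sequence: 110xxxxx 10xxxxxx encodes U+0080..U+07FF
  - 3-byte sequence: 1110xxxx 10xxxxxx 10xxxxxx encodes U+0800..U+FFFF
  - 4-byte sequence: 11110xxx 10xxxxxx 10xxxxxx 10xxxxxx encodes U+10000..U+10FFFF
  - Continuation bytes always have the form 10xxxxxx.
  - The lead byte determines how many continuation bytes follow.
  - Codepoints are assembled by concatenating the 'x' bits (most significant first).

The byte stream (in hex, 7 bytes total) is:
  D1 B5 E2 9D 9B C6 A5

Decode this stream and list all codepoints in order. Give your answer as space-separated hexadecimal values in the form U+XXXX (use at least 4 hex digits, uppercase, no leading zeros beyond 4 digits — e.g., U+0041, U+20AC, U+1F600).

Byte[0]=D1: 2-byte lead, need 1 cont bytes. acc=0x11
Byte[1]=B5: continuation. acc=(acc<<6)|0x35=0x475
Completed: cp=U+0475 (starts at byte 0)
Byte[2]=E2: 3-byte lead, need 2 cont bytes. acc=0x2
Byte[3]=9D: continuation. acc=(acc<<6)|0x1D=0x9D
Byte[4]=9B: continuation. acc=(acc<<6)|0x1B=0x275B
Completed: cp=U+275B (starts at byte 2)
Byte[5]=C6: 2-byte lead, need 1 cont bytes. acc=0x6
Byte[6]=A5: continuation. acc=(acc<<6)|0x25=0x1A5
Completed: cp=U+01A5 (starts at byte 5)

Answer: U+0475 U+275B U+01A5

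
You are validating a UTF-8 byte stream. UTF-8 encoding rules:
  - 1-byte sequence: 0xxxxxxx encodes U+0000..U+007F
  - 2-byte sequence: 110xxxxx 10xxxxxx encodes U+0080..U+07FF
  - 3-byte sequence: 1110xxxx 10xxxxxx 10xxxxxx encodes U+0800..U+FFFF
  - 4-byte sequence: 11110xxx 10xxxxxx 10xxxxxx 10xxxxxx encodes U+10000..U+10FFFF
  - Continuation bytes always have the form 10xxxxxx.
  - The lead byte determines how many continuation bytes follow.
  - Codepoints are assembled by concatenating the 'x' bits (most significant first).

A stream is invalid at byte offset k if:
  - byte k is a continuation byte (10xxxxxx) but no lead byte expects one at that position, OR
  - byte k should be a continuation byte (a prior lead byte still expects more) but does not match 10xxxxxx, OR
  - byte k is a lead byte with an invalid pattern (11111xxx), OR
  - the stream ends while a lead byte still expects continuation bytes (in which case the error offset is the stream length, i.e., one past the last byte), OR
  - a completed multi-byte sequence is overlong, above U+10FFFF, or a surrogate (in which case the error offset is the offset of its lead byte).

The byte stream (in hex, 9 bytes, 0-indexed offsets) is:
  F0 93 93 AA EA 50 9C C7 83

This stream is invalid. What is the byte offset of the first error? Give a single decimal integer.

Answer: 5

Derivation:
Byte[0]=F0: 4-byte lead, need 3 cont bytes. acc=0x0
Byte[1]=93: continuation. acc=(acc<<6)|0x13=0x13
Byte[2]=93: continuation. acc=(acc<<6)|0x13=0x4D3
Byte[3]=AA: continuation. acc=(acc<<6)|0x2A=0x134EA
Completed: cp=U+134EA (starts at byte 0)
Byte[4]=EA: 3-byte lead, need 2 cont bytes. acc=0xA
Byte[5]=50: expected 10xxxxxx continuation. INVALID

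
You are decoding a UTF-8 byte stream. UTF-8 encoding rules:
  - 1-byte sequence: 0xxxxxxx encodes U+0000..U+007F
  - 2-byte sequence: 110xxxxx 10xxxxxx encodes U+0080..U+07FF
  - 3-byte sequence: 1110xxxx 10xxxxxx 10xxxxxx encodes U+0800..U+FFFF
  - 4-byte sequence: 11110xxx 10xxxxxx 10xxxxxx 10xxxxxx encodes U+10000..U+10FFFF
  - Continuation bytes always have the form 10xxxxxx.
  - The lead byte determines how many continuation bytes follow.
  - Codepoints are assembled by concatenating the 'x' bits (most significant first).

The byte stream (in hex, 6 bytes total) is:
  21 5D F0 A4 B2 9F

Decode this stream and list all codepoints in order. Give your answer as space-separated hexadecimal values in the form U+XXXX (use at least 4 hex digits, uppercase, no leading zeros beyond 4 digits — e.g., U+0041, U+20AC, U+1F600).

Answer: U+0021 U+005D U+24C9F

Derivation:
Byte[0]=21: 1-byte ASCII. cp=U+0021
Byte[1]=5D: 1-byte ASCII. cp=U+005D
Byte[2]=F0: 4-byte lead, need 3 cont bytes. acc=0x0
Byte[3]=A4: continuation. acc=(acc<<6)|0x24=0x24
Byte[4]=B2: continuation. acc=(acc<<6)|0x32=0x932
Byte[5]=9F: continuation. acc=(acc<<6)|0x1F=0x24C9F
Completed: cp=U+24C9F (starts at byte 2)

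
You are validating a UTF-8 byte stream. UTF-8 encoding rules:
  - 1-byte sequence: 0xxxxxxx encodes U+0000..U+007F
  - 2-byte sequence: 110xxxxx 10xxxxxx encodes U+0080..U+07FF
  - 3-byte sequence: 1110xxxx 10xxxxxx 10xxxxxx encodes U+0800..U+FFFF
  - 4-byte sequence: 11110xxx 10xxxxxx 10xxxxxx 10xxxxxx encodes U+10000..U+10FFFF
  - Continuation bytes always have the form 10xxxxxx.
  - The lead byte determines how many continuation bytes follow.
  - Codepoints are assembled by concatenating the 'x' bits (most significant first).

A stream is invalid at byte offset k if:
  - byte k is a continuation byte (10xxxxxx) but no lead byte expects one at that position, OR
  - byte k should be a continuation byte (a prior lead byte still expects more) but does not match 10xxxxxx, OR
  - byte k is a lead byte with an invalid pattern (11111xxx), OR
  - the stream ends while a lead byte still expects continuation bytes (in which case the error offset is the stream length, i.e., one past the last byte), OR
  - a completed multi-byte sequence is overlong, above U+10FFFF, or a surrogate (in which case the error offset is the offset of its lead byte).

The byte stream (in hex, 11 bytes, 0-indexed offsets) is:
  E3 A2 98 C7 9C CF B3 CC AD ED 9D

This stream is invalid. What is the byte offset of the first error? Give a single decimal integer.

Byte[0]=E3: 3-byte lead, need 2 cont bytes. acc=0x3
Byte[1]=A2: continuation. acc=(acc<<6)|0x22=0xE2
Byte[2]=98: continuation. acc=(acc<<6)|0x18=0x3898
Completed: cp=U+3898 (starts at byte 0)
Byte[3]=C7: 2-byte lead, need 1 cont bytes. acc=0x7
Byte[4]=9C: continuation. acc=(acc<<6)|0x1C=0x1DC
Completed: cp=U+01DC (starts at byte 3)
Byte[5]=CF: 2-byte lead, need 1 cont bytes. acc=0xF
Byte[6]=B3: continuation. acc=(acc<<6)|0x33=0x3F3
Completed: cp=U+03F3 (starts at byte 5)
Byte[7]=CC: 2-byte lead, need 1 cont bytes. acc=0xC
Byte[8]=AD: continuation. acc=(acc<<6)|0x2D=0x32D
Completed: cp=U+032D (starts at byte 7)
Byte[9]=ED: 3-byte lead, need 2 cont bytes. acc=0xD
Byte[10]=9D: continuation. acc=(acc<<6)|0x1D=0x35D
Byte[11]: stream ended, expected continuation. INVALID

Answer: 11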